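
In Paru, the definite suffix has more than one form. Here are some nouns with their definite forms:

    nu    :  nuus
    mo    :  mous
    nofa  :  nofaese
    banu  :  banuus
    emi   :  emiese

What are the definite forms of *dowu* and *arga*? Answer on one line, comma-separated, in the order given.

Looking at the last vowel of each stem: -us when the last vowel of the stem is a rounded vowel (*nu*, *mo*, *banu*); -ese when the last vowel of the stem is an unrounded vowel (*nofa*, *emi*).
*dowu*: last vowel = /u/, a rounded vowel → -us → *dowuus*.
*arga* — last vowel /a/ (an unrounded vowel) → -ese → *argaese*.

dowuus, argaese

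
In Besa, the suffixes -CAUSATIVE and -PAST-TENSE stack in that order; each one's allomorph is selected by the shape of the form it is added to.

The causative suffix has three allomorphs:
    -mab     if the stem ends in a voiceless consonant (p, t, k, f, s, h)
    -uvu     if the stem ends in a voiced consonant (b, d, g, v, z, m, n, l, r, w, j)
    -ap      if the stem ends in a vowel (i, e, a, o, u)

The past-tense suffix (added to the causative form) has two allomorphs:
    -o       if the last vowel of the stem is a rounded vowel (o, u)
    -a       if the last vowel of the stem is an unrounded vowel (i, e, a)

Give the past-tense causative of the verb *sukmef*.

sukmefmaba

*sukmef* — final sound /f/ (a voiceless consonant) → -mab → *sukmefmab*.
The causative form *sukmefmab* — last vowel /a/ (an unrounded vowel) → -a → *sukmefmaba*.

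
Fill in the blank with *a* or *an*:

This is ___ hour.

an

The indefinite article is chosen by the initial *sound* of the following word, not its spelling.
*hour* begins with the sound /aʊ/ (silent h) — a vowel sound.
So the article is *an*: This is an hour.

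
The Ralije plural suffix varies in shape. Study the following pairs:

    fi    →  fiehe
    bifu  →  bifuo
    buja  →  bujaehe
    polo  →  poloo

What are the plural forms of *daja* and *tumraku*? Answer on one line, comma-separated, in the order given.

dajaehe, tumrakuo

Looking at the last vowel of each stem: -o when the last vowel of the stem is a rounded vowel (*bifu*, *polo*); -ehe when the last vowel of the stem is an unrounded vowel (*fi*, *buja*).
*daja* — last vowel /a/ (an unrounded vowel) → -ehe → *dajaehe*.
*tumraku*: last vowel = /u/, a rounded vowel → -o → *tumrakuo*.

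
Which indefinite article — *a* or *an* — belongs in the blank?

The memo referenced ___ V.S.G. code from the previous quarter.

a

The indefinite article is chosen by the initial *sound* of the following word, not its spelling.
The initialism *V.S.G.* is read letter by letter; the first letter, V, is pronounced /viː/, which begins with a consonant sound.
So the article is *a*: The memo referenced a V.S.G. code from the previous quarter.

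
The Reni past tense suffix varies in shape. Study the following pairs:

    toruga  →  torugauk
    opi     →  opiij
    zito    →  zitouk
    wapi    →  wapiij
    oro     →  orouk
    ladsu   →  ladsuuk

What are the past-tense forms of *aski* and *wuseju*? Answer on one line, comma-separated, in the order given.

The suffix is conditioned by the last vowel: -ij when the last vowel of the stem is a front vowel (*opi*, *wapi*); -uk when the last vowel of the stem is a back vowel (*toruga*, *zito*, *oro*, *ladsu*).
The last vowel of *aski* is /i/, which is a front vowel, so the suffix is -ij, giving *askiij*.
*wuseju*: last vowel = /u/, a back vowel → -uk → *wusejuuk*.

askiij, wusejuuk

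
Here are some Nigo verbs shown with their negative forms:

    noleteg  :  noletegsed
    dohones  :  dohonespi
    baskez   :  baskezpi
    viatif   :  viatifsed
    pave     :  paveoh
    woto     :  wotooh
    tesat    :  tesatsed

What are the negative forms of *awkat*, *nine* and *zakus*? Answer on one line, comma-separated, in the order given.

The suffix is conditioned by the final sound: -pi when the stem ends in a sibilant (*dohones*, *baskez*); -sed when the stem ends in a non-sibilant consonant (*noleteg*, *viatif*, *tesat*); -oh when the stem ends in a vowel (*pave*, *woto*).
*awkat* — final sound /t/ (a non-sibilant consonant) → -sed → *awkatsed*.
*nine* — final sound /e/ (a vowel) → -oh → *nineoh*.
*zakus* — final sound /s/ (a sibilant) → -pi → *zakuspi*.

awkatsed, nineoh, zakuspi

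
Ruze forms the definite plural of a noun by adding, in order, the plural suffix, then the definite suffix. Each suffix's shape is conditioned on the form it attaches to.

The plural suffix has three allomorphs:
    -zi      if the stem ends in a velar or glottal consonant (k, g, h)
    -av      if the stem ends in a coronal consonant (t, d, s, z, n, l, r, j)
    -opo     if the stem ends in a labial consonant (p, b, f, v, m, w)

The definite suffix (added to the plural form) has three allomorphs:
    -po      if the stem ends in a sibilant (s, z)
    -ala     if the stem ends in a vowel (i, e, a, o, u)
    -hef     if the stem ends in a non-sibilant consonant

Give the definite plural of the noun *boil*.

boilavhef

The final consonant of *boil* is /l/, which is coronal, so the plural suffix is -av, giving *boilav*.
The plural form *boilav* — final sound /v/ (a non-sibilant consonant) → -hef → *boilavhef*.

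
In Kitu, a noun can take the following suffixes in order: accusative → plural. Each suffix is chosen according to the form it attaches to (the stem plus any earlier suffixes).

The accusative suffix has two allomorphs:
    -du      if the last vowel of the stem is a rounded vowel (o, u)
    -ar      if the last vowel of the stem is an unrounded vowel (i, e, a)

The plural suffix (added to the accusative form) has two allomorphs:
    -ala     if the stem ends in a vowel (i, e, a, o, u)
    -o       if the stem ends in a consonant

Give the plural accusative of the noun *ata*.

ataaro

Since the last vowel of *ata* is /a/ (an unrounded vowel), it takes -ar, giving *ataar*.
The accusative form *ataar*: final sound = /r/, a consonant → -o → *ataaro*.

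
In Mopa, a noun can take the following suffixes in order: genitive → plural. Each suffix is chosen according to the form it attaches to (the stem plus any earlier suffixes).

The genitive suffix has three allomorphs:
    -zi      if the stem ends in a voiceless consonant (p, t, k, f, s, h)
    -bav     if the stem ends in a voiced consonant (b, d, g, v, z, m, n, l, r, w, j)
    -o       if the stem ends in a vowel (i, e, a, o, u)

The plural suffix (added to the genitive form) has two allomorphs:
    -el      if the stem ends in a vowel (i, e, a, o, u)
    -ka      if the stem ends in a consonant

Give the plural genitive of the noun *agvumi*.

agvumioel

*agvumi*: final sound = /i/, a vowel → -o → *agvumio*.
Since the final sound of the genitive form *agvumio* is /o/ (a vowel), it takes -el, giving *agvumioel*.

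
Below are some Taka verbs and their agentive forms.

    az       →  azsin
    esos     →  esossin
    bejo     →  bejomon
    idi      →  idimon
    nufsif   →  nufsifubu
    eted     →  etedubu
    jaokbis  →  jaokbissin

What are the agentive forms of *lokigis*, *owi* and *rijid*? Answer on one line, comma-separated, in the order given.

lokigissin, owimon, rijidubu

Looking at the final sound of each stem: -sin when the stem ends in a sibilant (*az*, *esos*, *jaokbis*); -ubu when the stem ends in a non-sibilant consonant (*nufsif*, *eted*); -mon when the stem ends in a vowel (*bejo*, *idi*).
The final sound of *lokigis* is /s/, which is a sibilant, so the suffix is -sin, giving *lokigissin*.
*owi* — final sound /i/ (a vowel) → -mon → *owimon*.
Since the final sound of *rijid* is /d/ (a non-sibilant consonant), it takes -ubu, giving *rijidubu*.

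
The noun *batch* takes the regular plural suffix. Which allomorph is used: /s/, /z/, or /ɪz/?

The stem *batch* ends in a sibilant (/s, z, ʃ, ʒ, tʃ, dʒ/).
The plural suffix surfaces as /ɪz/ after sibilants, /s/ after other voiceless consonants, and /z/ after other voiced sounds.
So the plural -s on *batch* is pronounced /ɪz/.

/ɪz/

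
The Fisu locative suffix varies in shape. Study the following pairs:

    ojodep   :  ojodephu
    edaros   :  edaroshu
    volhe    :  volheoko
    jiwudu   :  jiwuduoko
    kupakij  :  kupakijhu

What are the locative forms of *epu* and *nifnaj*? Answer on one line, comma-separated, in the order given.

Looking at the final sound of each stem: -hu when the stem ends in a consonant (*ojodep*, *edaros*, *kupakij*); -oko when the stem ends in a vowel (*volhe*, *jiwudu*).
The final sound of *epu* is /u/, which is a vowel, so the suffix is -oko, giving *epuoko*.
Since the final sound of *nifnaj* is /j/ (a consonant), it takes -hu, giving *nifnajhu*.

epuoko, nifnajhu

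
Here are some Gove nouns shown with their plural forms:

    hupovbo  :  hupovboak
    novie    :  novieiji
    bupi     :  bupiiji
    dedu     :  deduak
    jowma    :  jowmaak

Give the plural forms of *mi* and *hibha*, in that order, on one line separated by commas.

The suffix is conditioned by the last vowel: -iji when the last vowel of the stem is a front vowel (*novie*, *bupi*); -ak when the last vowel of the stem is a back vowel (*hupovbo*, *dedu*, *jowma*).
Since the last vowel of *mi* is /i/ (a front vowel), it takes -iji, giving *miiji*.
Since the last vowel of *hibha* is /a/ (a back vowel), it takes -ak, giving *hibhaak*.

miiji, hibhaak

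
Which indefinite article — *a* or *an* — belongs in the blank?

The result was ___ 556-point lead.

a

The indefinite article is chosen by the initial *sound* of the following word, not its spelling.
The number *556* is spoken "five hundred …", beginning with /faɪv/ — a consonant sound.
So the article is *a*: The result was a 556-point lead.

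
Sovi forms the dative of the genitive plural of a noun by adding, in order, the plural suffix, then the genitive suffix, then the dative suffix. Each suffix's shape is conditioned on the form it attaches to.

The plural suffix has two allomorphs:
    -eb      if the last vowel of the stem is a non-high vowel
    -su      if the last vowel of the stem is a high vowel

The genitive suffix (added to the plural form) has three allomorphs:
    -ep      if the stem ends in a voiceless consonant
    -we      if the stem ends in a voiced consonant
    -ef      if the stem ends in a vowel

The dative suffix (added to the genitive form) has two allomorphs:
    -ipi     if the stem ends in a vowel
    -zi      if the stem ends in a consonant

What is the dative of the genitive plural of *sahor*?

*sahor* — last vowel /o/ (a non-high vowel) → -eb → *sahoreb*.
The plural form *sahoreb*: final sound = /b/, a voiced consonant → -we → *sahorebwe*.
Since the final sound of the genitive form *sahorebwe* is /e/ (a vowel), it takes -ipi, giving *sahorebweipi*.

sahorebweipi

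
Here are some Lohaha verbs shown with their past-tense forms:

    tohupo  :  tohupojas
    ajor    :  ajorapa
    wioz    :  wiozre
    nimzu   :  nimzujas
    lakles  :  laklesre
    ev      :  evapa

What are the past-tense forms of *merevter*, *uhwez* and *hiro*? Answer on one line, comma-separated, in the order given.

The suffix is conditioned by the final sound: -re when the stem ends in a sibilant (*wioz*, *lakles*); -apa when the stem ends in a non-sibilant consonant (*ajor*, *ev*); -jas when the stem ends in a vowel (*tohupo*, *nimzu*).
*merevter*: final sound = /r/, a non-sibilant consonant → -apa → *merevterapa*.
The final sound of *uhwez* is /z/, which is a sibilant, so the suffix is -re, giving *uhwezre*.
The final sound of *hiro* is /o/, which is a vowel, so the suffix is -jas, giving *hirojas*.

merevterapa, uhwezre, hirojas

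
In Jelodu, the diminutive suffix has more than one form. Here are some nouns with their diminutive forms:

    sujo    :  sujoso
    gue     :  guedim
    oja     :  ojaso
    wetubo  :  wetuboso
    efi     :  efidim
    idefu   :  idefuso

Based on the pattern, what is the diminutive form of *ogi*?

The alternation tracks the last vowel of the stem — -dim when the last vowel of the stem is a front vowel (*gue*, *efi*); -so when the last vowel of the stem is a back vowel (*sujo*, *oja*, *wetubo*, *idefu*).
*ogi*: last vowel = /i/, a front vowel → -dim → *ogidim*.

ogidim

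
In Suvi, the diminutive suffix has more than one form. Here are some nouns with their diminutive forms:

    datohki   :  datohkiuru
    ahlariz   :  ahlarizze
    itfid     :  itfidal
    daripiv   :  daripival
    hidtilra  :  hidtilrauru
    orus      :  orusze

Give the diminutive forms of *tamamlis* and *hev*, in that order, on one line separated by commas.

The alternation tracks the final sound of the stem — -ze when the stem ends in a sibilant (*ahlariz*, *orus*); -al when the stem ends in a non-sibilant consonant (*itfid*, *daripiv*); -uru when the stem ends in a vowel (*datohki*, *hidtilra*).
Since the final sound of *tamamlis* is /s/ (a sibilant), it takes -ze, giving *tamamlisze*.
The final sound of *hev* is /v/, which is a non-sibilant consonant, so the suffix is -al, giving *heval*.

tamamlisze, heval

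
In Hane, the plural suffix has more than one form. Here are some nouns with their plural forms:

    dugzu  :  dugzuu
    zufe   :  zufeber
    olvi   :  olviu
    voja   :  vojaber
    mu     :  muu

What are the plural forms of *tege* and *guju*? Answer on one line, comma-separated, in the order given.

tegeber, gujuu

The alternation tracks the last vowel of the stem — -u when the last vowel of the stem is a high vowel (*dugzu*, *olvi*, *mu*); -ber when the last vowel of the stem is a non-high vowel (*zufe*, *voja*).
The last vowel of *tege* is /e/, which is a non-high vowel, so the suffix is -ber, giving *tegeber*.
Since the last vowel of *guju* is /u/ (a high vowel), it takes -u, giving *gujuu*.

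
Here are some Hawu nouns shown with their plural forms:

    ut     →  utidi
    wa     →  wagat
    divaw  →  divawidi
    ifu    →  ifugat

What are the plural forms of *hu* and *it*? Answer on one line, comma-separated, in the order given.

hugat, itidi

The alternation tracks the final sound of the stem — -idi when the stem ends in a consonant (*ut*, *divaw*); -gat when the stem ends in a vowel (*wa*, *ifu*).
Since the final sound of *hu* is /u/ (a vowel), it takes -gat, giving *hugat*.
*it* — final sound /t/ (a consonant) → -idi → *itidi*.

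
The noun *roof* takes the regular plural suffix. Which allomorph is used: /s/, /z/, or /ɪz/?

The stem *roof* ends in a voiceless non-sibilant consonant.
The plural suffix surfaces as /ɪz/ after sibilants, /s/ after other voiceless consonants, and /z/ after other voiced sounds.
So the plural -s on *roof* is pronounced /s/.

/s/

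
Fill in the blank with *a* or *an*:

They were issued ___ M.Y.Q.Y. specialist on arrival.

an

The indefinite article is chosen by the initial *sound* of the following word, not its spelling.
The initialism *M.Y.Q.Y.* is read letter by letter; the first letter, M, is pronounced /ɛm/, which begins with a vowel sound.
So the article is *an*: They were issued an M.Y.Q.Y. specialist on arrival.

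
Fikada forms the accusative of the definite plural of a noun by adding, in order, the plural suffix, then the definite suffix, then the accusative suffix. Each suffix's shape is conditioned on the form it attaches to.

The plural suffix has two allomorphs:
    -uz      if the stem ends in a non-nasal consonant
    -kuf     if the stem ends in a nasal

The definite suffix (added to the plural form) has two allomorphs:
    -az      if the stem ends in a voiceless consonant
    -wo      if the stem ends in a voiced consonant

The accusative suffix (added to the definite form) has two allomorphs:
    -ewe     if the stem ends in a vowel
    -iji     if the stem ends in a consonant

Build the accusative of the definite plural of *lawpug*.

Since the final consonant of *lawpug* is /g/ (non-nasal), it takes -uz, giving *lawpuguz*.
The final consonant of the plural form *lawpuguz* is /z/, which is voiced, so the definite suffix is -wo, giving *lawpuguzwo*.
The definite form *lawpuguzwo* — final sound /o/ (a vowel) → -ewe → *lawpuguzwoewe*.

lawpuguzwoewe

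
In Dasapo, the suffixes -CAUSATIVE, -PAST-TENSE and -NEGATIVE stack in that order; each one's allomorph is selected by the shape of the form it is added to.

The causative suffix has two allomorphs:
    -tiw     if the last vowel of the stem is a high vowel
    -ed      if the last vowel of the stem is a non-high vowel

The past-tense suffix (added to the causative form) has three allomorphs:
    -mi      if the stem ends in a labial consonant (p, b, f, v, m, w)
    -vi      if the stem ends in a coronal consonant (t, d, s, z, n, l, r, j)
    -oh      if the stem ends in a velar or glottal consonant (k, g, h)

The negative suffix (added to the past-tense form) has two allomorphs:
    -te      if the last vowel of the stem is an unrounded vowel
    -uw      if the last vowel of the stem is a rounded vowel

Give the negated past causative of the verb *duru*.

The last vowel of *duru* is /u/, which is a high vowel, so the causative suffix is -tiw, giving *durutiw*.
The causative form *durutiw*: final consonant = /w/, labial → -mi → *durutiwmi*.
The past-tense form *durutiwmi* — last vowel /i/ (an unrounded vowel) → -te → *durutiwmite*.

durutiwmite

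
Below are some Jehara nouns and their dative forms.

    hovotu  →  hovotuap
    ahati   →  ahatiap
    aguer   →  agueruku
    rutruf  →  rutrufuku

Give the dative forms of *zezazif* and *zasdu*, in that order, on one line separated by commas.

The pattern is consonant vs. vowel: -uku when the stem ends in a consonant (*aguer*, *rutruf*); -ap when the stem ends in a vowel (*hovotu*, *ahati*).
*zezazif* — final sound /f/ (a consonant) → -uku → *zezazifuku*.
The final sound of *zasdu* is /u/, which is a vowel, so the suffix is -ap, giving *zasduap*.

zezazifuku, zasduap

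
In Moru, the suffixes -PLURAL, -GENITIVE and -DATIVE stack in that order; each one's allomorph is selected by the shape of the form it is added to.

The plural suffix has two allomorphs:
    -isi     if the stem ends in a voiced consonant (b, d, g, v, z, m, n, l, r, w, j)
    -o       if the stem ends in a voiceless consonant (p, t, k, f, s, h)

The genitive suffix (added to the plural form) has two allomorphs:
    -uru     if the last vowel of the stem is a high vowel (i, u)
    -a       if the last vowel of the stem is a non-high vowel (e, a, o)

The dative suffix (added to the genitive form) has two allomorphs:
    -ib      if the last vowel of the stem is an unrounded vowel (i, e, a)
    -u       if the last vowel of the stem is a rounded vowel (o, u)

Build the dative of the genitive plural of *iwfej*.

*iwfej*: final consonant = /j/, voiced → -isi → *iwfejisi*.
The last vowel of the plural form *iwfejisi* is /i/, which is a high vowel, so the genitive suffix is -uru, giving *iwfejisiuru*.
The genitive form *iwfejisiuru*: last vowel = /u/, a rounded vowel → -u → *iwfejisiuruu*.

iwfejisiuruu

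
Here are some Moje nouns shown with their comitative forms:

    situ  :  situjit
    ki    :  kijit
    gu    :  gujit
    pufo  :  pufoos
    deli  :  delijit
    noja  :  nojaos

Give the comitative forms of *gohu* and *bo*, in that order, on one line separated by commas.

gohujit, boos

Looking at the last vowel of each stem: -jit when the last vowel of the stem is a high vowel (*situ*, *ki*, *gu*, *deli*); -os when the last vowel of the stem is a non-high vowel (*pufo*, *noja*).
Since the last vowel of *gohu* is /u/ (a high vowel), it takes -jit, giving *gohujit*.
Since the last vowel of *bo* is /o/ (a non-high vowel), it takes -os, giving *boos*.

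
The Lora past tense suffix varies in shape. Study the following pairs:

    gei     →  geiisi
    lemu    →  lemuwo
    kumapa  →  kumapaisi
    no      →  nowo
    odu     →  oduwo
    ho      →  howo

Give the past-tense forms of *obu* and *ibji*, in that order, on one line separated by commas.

The alternation tracks the last vowel of the stem — -wo when the last vowel of the stem is a rounded vowel (*lemu*, *no*, *odu*, *ho*); -isi when the last vowel of the stem is an unrounded vowel (*gei*, *kumapa*).
*obu*: last vowel = /u/, a rounded vowel → -wo → *obuwo*.
Since the last vowel of *ibji* is /i/ (an unrounded vowel), it takes -isi, giving *ibjiisi*.

obuwo, ibjiisi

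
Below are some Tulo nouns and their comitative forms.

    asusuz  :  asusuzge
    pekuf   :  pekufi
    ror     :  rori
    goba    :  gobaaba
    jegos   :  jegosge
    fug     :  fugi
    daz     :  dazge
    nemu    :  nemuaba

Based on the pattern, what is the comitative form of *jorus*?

Looking at the final sound of each stem: -ge when the stem ends in a sibilant (*asusuz*, *jegos*, *daz*); -i when the stem ends in a non-sibilant consonant (*pekuf*, *ror*, *fug*); -aba when the stem ends in a vowel (*goba*, *nemu*).
The final sound of *jorus* is /s/, which is a sibilant, so the suffix is -ge, giving *jorusge*.

jorusge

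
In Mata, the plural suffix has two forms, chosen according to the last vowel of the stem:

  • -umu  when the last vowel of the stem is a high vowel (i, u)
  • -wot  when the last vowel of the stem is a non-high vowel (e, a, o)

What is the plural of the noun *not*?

*not* — last vowel /o/ (a non-high vowel) → -wot → *notwot*.

notwot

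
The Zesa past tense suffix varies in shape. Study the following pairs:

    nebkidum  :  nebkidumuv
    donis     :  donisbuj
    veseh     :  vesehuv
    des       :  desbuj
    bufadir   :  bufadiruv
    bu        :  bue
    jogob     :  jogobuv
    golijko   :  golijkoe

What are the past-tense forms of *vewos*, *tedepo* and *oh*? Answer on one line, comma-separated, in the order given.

The suffix is conditioned by the final sound: -buj when the stem ends in a sibilant (*donis*, *des*); -uv when the stem ends in a non-sibilant consonant (*nebkidum*, *veseh*, *bufadir*, *jogob*); -e when the stem ends in a vowel (*bu*, *golijko*).
*vewos* — final sound /s/ (a sibilant) → -buj → *vewosbuj*.
The final sound of *tedepo* is /o/, which is a vowel, so the suffix is -e, giving *tedepoe*.
*oh*: final sound = /h/, a non-sibilant consonant → -uv → *ohuv*.

vewosbuj, tedepoe, ohuv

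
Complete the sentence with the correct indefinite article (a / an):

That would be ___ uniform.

The indefinite article is chosen by the initial *sound* of the following word, not its spelling.
*uniform* begins with the sound /juː/ (u pronounced /juː/) — a consonant sound.
So the article is *a*: That would be a uniform.

a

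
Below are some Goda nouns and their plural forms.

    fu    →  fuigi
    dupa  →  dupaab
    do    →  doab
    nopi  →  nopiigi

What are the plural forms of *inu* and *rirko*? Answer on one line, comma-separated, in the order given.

The alternation tracks the last vowel of the stem — -igi when the last vowel of the stem is a high vowel (*fu*, *nopi*); -ab when the last vowel of the stem is a non-high vowel (*dupa*, *do*).
*inu*: last vowel = /u/, a high vowel → -igi → *inuigi*.
*rirko* — last vowel /o/ (a non-high vowel) → -ab → *rirkoab*.

inuigi, rirkoab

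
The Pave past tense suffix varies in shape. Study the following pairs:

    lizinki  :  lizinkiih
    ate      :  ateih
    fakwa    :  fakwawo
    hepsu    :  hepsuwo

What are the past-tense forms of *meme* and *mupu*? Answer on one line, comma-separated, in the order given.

The suffix is conditioned by the last vowel: -ih when the last vowel of the stem is a front vowel (*lizinki*, *ate*); -wo when the last vowel of the stem is a back vowel (*fakwa*, *hepsu*).
*meme* — last vowel /e/ (a front vowel) → -ih → *memeih*.
Since the last vowel of *mupu* is /u/ (a back vowel), it takes -wo, giving *mupuwo*.

memeih, mupuwo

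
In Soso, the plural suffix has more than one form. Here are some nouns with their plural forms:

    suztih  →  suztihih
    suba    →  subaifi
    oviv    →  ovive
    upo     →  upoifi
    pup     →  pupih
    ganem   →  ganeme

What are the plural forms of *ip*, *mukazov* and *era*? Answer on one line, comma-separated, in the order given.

ipih, mukazove, eraifi

Looking at the final sound of each stem: -ih when the stem ends in a voiceless consonant (*suztih*, *pup*); -e when the stem ends in a voiced consonant (*oviv*, *ganem*); -ifi when the stem ends in a vowel (*suba*, *upo*).
Since the final sound of *ip* is /p/ (a voiceless consonant), it takes -ih, giving *ipih*.
*mukazov*: final sound = /v/, a voiced consonant → -e → *mukazove*.
*era* — final sound /a/ (a vowel) → -ifi → *eraifi*.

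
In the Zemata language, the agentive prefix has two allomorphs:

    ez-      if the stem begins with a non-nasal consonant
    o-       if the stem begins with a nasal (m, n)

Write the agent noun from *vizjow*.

ezvizjow

*vizjow* — first consonant /v/ (non-nasal) → ez- → *ezvizjow*.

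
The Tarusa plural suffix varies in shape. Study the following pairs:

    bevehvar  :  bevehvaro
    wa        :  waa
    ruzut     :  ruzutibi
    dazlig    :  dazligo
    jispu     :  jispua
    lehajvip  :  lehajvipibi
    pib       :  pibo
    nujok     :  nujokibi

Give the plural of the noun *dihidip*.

dihidipibi

Looking at the final sound of each stem: -ibi when the stem ends in a voiceless consonant (*ruzut*, *lehajvip*, *nujok*); -o when the stem ends in a voiced consonant (*bevehvar*, *dazlig*, *pib*); -a when the stem ends in a vowel (*wa*, *jispu*).
*dihidip* — final sound /p/ (a voiceless consonant) → -ibi → *dihidipibi*.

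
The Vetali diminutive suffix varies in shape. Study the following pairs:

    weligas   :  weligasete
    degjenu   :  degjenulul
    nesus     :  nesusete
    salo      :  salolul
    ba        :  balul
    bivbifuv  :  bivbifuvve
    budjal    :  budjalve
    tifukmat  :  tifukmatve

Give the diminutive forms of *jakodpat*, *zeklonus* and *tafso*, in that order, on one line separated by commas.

The alternation tracks the final sound of the stem — -ete when the stem ends in a sibilant (*weligas*, *nesus*); -ve when the stem ends in a non-sibilant consonant (*bivbifuv*, *budjal*, *tifukmat*); -lul when the stem ends in a vowel (*degjenu*, *salo*, *ba*).
*jakodpat*: final sound = /t/, a non-sibilant consonant → -ve → *jakodpatve*.
*zeklonus* — final sound /s/ (a sibilant) → -ete → *zeklonusete*.
The final sound of *tafso* is /o/, which is a vowel, so the suffix is -lul, giving *tafsolul*.

jakodpatve, zeklonusete, tafsolul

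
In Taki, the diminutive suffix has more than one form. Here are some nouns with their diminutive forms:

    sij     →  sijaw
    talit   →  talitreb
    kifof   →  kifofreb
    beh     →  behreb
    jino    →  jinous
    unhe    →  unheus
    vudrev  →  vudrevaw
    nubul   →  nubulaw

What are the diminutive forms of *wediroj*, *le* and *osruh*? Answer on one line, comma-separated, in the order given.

The alternation tracks the final sound of the stem — -reb when the stem ends in a voiceless consonant (*talit*, *kifof*, *beh*); -aw when the stem ends in a voiced consonant (*sij*, *vudrev*, *nubul*); -us when the stem ends in a vowel (*jino*, *unhe*).
Since the final sound of *wediroj* is /j/ (a voiced consonant), it takes -aw, giving *wedirojaw*.
*le* — final sound /e/ (a vowel) → -us → *leus*.
*osruh*: final sound = /h/, a voiceless consonant → -reb → *osruhreb*.

wedirojaw, leus, osruhreb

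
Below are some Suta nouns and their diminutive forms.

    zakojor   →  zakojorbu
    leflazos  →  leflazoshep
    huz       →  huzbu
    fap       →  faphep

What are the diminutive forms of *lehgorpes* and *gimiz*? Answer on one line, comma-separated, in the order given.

Looking at the final consonant of each stem: -hep when the stem ends in a voiceless consonant (*leflazos*, *fap*); -bu when the stem ends in a voiced consonant (*zakojor*, *huz*).
Since the final consonant of *lehgorpes* is /s/ (voiceless), it takes -hep, giving *lehgorpeshep*.
*gimiz*: final consonant = /z/, voiced → -bu → *gimizbu*.

lehgorpeshep, gimizbu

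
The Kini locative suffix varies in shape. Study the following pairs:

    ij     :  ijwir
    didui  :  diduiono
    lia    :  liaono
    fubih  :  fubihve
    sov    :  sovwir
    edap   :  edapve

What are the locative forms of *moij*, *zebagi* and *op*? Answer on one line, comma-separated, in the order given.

moijwir, zebagiono, opve

The alternation tracks the final sound of the stem — -ve when the stem ends in a voiceless consonant (*fubih*, *edap*); -wir when the stem ends in a voiced consonant (*ij*, *sov*); -ono when the stem ends in a vowel (*didui*, *lia*).
*moij* — final sound /j/ (a voiced consonant) → -wir → *moijwir*.
The final sound of *zebagi* is /i/, which is a vowel, so the suffix is -ono, giving *zebagiono*.
The final sound of *op* is /p/, which is a voiceless consonant, so the suffix is -ve, giving *opve*.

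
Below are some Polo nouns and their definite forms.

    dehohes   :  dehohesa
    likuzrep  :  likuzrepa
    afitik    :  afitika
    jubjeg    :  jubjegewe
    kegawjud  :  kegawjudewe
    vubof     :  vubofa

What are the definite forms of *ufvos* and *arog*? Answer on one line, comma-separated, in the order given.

The suffix is conditioned by the final consonant: -a when the stem ends in a voiceless consonant (*dehohes*, *likuzrep*, *afitik*, *vubof*); -ewe when the stem ends in a voiced consonant (*jubjeg*, *kegawjud*).
*ufvos* — final consonant /s/ (voiceless) → -a → *ufvosa*.
*arog* — final consonant /g/ (voiced) → -ewe → *arogewe*.

ufvosa, arogewe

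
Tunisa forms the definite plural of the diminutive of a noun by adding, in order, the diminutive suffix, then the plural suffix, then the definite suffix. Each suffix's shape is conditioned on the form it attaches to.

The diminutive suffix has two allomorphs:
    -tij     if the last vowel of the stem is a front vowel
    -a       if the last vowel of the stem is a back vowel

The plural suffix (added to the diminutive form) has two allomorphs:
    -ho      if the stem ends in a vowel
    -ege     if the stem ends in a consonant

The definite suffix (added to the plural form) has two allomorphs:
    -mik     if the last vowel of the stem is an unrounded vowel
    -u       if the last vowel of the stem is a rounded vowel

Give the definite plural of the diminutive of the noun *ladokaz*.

Since the last vowel of *ladokaz* is /a/ (a back vowel), it takes -a, giving *ladokaza*.
The final sound of the diminutive form *ladokaza* is /a/, which is a vowel, so the plural suffix is -ho, giving *ladokazaho*.
The plural form *ladokazaho*: last vowel = /o/, a rounded vowel → -u → *ladokazahou*.

ladokazahou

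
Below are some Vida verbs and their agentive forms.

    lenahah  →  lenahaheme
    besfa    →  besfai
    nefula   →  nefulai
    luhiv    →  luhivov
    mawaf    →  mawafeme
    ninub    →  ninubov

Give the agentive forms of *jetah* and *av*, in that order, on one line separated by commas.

jetaheme, avov

The pattern is voicing of the final sound: -eme when the stem ends in a voiceless consonant (*lenahah*, *mawaf*); -ov when the stem ends in a voiced consonant (*luhiv*, *ninub*); -i when the stem ends in a vowel (*besfa*, *nefula*).
*jetah* — final sound /h/ (a voiceless consonant) → -eme → *jetaheme*.
*av*: final sound = /v/, a voiced consonant → -ov → *avov*.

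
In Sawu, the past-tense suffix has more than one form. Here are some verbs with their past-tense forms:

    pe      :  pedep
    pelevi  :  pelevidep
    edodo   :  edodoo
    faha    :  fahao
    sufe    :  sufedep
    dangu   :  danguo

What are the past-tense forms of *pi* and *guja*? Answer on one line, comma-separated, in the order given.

The alternation tracks the last vowel of the stem — -dep when the last vowel of the stem is a front vowel (*pe*, *pelevi*, *sufe*); -o when the last vowel of the stem is a back vowel (*edodo*, *faha*, *dangu*).
Since the last vowel of *pi* is /i/ (a front vowel), it takes -dep, giving *pidep*.
*guja*: last vowel = /a/, a back vowel → -o → *gujao*.

pidep, gujao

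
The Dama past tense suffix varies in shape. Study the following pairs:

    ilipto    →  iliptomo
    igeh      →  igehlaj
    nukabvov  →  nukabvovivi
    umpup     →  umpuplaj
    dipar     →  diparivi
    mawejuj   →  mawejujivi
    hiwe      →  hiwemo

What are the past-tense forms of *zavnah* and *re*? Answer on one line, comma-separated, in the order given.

zavnahlaj, remo

The alternation tracks the final sound of the stem — -laj when the stem ends in a voiceless consonant (*igeh*, *umpup*); -ivi when the stem ends in a voiced consonant (*nukabvov*, *dipar*, *mawejuj*); -mo when the stem ends in a vowel (*ilipto*, *hiwe*).
Since the final sound of *zavnah* is /h/ (a voiceless consonant), it takes -laj, giving *zavnahlaj*.
The final sound of *re* is /e/, which is a vowel, so the suffix is -mo, giving *remo*.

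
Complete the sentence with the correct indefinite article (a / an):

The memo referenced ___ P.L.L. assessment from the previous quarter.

a

The indefinite article is chosen by the initial *sound* of the following word, not its spelling.
The initialism *P.L.L.* is read letter by letter; the first letter, P, is pronounced /piː/, which begins with a consonant sound.
So the article is *a*: The memo referenced a P.L.L. assessment from the previous quarter.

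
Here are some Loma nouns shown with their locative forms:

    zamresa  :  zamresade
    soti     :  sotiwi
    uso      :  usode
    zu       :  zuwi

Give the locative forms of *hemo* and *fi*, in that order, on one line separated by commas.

hemode, fiwi

The alternation tracks the last vowel of the stem — -wi when the last vowel of the stem is a high vowel (*soti*, *zu*); -de when the last vowel of the stem is a non-high vowel (*zamresa*, *uso*).
The last vowel of *hemo* is /o/, which is a non-high vowel, so the suffix is -de, giving *hemode*.
*fi* — last vowel /i/ (a high vowel) → -wi → *fiwi*.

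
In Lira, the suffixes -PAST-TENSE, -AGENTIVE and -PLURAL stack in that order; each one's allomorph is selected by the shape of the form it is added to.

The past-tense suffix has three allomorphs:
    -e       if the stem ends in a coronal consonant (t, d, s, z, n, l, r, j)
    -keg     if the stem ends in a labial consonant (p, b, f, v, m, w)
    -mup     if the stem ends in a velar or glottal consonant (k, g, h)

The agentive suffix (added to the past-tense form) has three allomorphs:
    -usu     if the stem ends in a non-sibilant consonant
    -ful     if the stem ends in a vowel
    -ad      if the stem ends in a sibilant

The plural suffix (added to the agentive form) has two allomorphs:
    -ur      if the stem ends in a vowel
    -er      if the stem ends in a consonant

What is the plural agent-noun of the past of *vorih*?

*vorih*: final consonant = /h/, velar/glottal → -mup → *vorihmup*.
The final sound of the past-tense form *vorihmup* is /p/, which is a non-sibilant consonant, so the agentive suffix is -usu, giving *vorihmupusu*.
The agentive form *vorihmupusu*: final sound = /u/, a vowel → -ur → *vorihmupusuur*.

vorihmupusuur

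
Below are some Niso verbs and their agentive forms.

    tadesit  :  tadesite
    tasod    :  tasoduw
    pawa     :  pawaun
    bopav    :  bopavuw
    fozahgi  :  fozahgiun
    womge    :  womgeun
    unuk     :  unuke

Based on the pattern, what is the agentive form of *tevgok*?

tevgoke

Looking at the final sound of each stem: -e when the stem ends in a voiceless consonant (*tadesit*, *unuk*); -uw when the stem ends in a voiced consonant (*tasod*, *bopav*); -un when the stem ends in a vowel (*pawa*, *fozahgi*, *womge*).
*tevgok*: final sound = /k/, a voiceless consonant → -e → *tevgoke*.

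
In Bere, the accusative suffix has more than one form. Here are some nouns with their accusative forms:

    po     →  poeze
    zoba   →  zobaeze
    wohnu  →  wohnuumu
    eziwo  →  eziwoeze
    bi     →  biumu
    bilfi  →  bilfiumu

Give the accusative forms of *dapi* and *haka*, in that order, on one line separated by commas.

dapiumu, hakaeze

The alternation tracks the last vowel of the stem — -umu when the last vowel of the stem is a high vowel (*wohnu*, *bi*, *bilfi*); -eze when the last vowel of the stem is a non-high vowel (*po*, *zoba*, *eziwo*).
*dapi*: last vowel = /i/, a high vowel → -umu → *dapiumu*.
*haka*: last vowel = /a/, a non-high vowel → -eze → *hakaeze*.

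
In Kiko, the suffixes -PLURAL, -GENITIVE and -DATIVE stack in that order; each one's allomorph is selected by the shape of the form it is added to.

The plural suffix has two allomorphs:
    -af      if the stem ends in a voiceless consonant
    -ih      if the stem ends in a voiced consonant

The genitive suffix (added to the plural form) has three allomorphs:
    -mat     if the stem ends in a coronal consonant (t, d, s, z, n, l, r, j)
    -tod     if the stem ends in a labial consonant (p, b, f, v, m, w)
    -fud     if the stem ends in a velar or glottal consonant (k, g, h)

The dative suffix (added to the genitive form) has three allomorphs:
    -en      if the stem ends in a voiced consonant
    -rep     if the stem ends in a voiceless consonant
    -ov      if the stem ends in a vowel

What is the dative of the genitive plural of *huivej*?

*huivej*: final consonant = /j/, voiced → -ih → *huivejih*.
The plural form *huivejih*: final consonant = /h/, velar/glottal → -fud → *huivejihfud*.
The genitive form *huivejihfud* — final sound /d/ (a voiced consonant) → -en → *huivejihfuden*.

huivejihfuden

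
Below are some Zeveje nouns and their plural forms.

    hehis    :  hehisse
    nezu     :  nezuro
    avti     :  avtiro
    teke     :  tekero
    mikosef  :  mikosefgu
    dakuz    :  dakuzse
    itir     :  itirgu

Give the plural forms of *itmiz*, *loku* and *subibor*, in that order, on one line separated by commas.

itmizse, lokuro, subiborgu

Looking at the final sound of each stem: -se when the stem ends in a sibilant (*hehis*, *dakuz*); -gu when the stem ends in a non-sibilant consonant (*mikosef*, *itir*); -ro when the stem ends in a vowel (*nezu*, *avti*, *teke*).
*itmiz* — final sound /z/ (a sibilant) → -se → *itmizse*.
*loku* — final sound /u/ (a vowel) → -ro → *lokuro*.
Since the final sound of *subibor* is /r/ (a non-sibilant consonant), it takes -gu, giving *subiborgu*.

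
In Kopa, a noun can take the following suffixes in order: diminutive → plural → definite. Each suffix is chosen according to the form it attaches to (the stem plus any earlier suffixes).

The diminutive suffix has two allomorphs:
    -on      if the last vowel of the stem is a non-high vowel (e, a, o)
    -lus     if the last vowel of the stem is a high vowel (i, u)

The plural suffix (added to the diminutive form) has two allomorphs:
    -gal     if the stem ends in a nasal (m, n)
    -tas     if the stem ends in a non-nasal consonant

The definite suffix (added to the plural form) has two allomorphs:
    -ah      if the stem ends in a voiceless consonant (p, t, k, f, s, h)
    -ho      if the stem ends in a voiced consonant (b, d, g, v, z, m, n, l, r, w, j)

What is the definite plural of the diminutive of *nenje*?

*nenje* — last vowel /e/ (a non-high vowel) → -on → *nenjeon*.
The diminutive form *nenjeon* — final consonant /n/ (a nasal) → -gal → *nenjeongal*.
The plural form *nenjeongal*: final consonant = /l/, voiced → -ho → *nenjeongalho*.

nenjeongalho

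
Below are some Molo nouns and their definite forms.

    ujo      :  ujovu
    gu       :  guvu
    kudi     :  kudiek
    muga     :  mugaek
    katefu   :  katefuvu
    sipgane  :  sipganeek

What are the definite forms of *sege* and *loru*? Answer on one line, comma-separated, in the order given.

Looking at the last vowel of each stem: -vu when the last vowel of the stem is a rounded vowel (*ujo*, *gu*, *katefu*); -ek when the last vowel of the stem is an unrounded vowel (*kudi*, *muga*, *sipgane*).
*sege* — last vowel /e/ (an unrounded vowel) → -ek → *segeek*.
The last vowel of *loru* is /u/, which is a rounded vowel, so the suffix is -vu, giving *loruvu*.

segeek, loruvu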